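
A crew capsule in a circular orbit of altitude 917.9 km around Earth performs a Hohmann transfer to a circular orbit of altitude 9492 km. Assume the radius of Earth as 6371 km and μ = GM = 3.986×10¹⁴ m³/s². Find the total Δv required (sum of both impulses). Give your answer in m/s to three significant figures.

r₁ = 6371 + 917.9 = 7288.9 km = 7.2889×10⁶ m.
r₂ = 6371 + 9492 = 15863 km = 1.5863×10⁷ m.
Transfer ellipse a_t = (r₁ + r₂)/2 = 1.158×10⁷ m.
At r₁: circular v_c1 = √(μ/r₁) = 7395 m/s; transfer-perigee v_p = √[μ(2/r₁ − 1/a_t)] = 8657 m/s.
Δv₁ = v_p − v_c1 = 1262 m/s.
At r₂: circular v_c2 = √(μ/r₂) = 5013 m/s; transfer-apogee v_a = √[μ(2/r₂ − 1/a_t)] = 3978 m/s.
Δv₂ = v_c2 − v_a = 1035 m/s.
Total Δv = Δv₁ + Δv₂ = 2297 m/s.

Δv_total ≈ 2300 m/s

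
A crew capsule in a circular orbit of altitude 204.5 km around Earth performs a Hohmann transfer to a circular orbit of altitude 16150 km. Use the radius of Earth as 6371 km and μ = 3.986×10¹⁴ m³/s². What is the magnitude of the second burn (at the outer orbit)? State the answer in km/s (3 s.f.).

Δv ≈ 1.38 km/s

r₁ = 6371 + 204.5 = 6575.5 km = 6.5755×10⁶ m.
r₂ = 6371 + 16150 = 22521 km = 2.2521×10⁷ m.
Transfer ellipse a_t = (r₁ + r₂)/2 = 1.455×10⁷ m.
At r₁: circular v_c1 = √(μ/r₁) = 7786 m/s; transfer-perigee v_p = √[μ(2/r₁ − 1/a_t)] = 9687 m/s.
At r₂: circular v_c2 = √(μ/r₂) = 4207 m/s; transfer-apogee v_a = √[μ(2/r₂ − 1/a_t)] = 2828 m/s.
Δv₂ = v_c2 − v_a = 1379 m/s.
= 1.379 km/s.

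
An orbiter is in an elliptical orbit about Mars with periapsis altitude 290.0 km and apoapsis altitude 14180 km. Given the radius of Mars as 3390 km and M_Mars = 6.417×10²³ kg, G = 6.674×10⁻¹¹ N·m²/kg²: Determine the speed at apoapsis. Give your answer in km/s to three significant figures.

v ≈ 0.919 km/s

μ = GM = 6.674×10⁻¹¹ × 6.417×10²³ = 4.283×10¹³ m³/s².
r_p = 3390 + 290.0 = 3680.0 km = 3.6800×10⁶ m.
r_a = 3390 + 14180 = 17570 km = 1.7570×10⁷ m.
Semi-major axis a = (r_p + r_a)/2 = 10625 km = 1.062×10⁷ m.
Vis-viva: v² = μ(2/r − 1/a) = 4.283×10¹³ × (1.138×10⁻⁷ − 9.412×10⁻⁸) = 8.442×10⁵ m²/s².
v = 918.8 m/s = 0.9188 km/s.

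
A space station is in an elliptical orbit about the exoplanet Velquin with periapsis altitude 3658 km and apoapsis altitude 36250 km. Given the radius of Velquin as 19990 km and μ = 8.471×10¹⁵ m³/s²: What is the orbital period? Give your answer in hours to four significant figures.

T ≈ 4.787 hours

r_p = 19990 + 3658 = 23648 km = 2.3648×10⁷ m.
r_a = 19990 + 36250 = 56240 km = 5.6240×10⁷ m.
Semi-major axis a = (r_p + r_a)/2 = (23648 + 56240)/2 = 39944 km = 3.994×10⁷ m.
By Kepler's third law T = 2π√(a³/μ) = 2π × 2.743×10³ = 1.723×10⁴ s.
= 4.787 hours.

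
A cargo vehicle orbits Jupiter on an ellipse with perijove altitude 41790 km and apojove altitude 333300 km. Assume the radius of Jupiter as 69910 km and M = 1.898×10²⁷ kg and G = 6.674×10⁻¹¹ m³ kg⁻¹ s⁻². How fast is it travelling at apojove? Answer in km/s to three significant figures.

v ≈ 11.7 km/s

μ = GM = 6.674×10⁻¹¹ × 1.898×10²⁷ = 1.267×10¹⁷ m³/s².
r_p = 69910 + 41790 = 111700 km = 1.1170×10⁸ m.
r_a = 69910 + 333300 = 403210 km = 4.0321×10⁸ m.
Semi-major axis a = (r_p + r_a)/2 = 2.5746×10⁵ km = 2.575×10⁸ m.
Vis-viva: v² = μ(2/r − 1/a) = 1.267×10¹⁷ × (4.960×10⁻⁹ − 3.884×10⁻⁹) = 1.363×10⁸ m²/s².
v = 11670 m/s = 11.67 km/s.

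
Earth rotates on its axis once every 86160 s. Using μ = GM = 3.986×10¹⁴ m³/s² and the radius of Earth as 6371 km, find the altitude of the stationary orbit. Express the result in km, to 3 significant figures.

h_sync ≈ 35800 km

A synchronous orbit has period T, so by Kepler's third law a = (μT²/4π²)^(1/3).
μT²/4π² = 3.986×10¹⁴ × (8.616×10⁴)² / 39.48 = 7.495×10²² m³.
a = 4.216×10⁷ m = 42163 km.
Altitude h = a − R = 42163 − 6371 = 35792 km.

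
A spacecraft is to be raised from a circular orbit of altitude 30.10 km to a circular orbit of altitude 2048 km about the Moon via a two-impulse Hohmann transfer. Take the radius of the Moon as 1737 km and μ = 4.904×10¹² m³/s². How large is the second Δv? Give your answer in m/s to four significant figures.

Δv ≈ 230.1 m/s

r₁ = 1737 + 30.10 = 1767.1 km = 1.7671×10⁶ m.
r₂ = 1737 + 2048 = 3785.0 km = 3.7850×10⁶ m.
Transfer ellipse a_t = (r₁ + r₂)/2 = 2.776×10⁶ m.
At r₁: circular v_c1 = √(μ/r₁) = 1666 m/s; transfer-perilune v_p = √[μ(2/r₁ − 1/a_t)] = 1945 m/s.
At r₂: circular v_c2 = √(μ/r₂) = 1138 m/s; transfer-apolune v_a = √[μ(2/r₂ − 1/a_t)] = 908.2 m/s.
Δv₂ = v_c2 − v_a = 230.1 m/s.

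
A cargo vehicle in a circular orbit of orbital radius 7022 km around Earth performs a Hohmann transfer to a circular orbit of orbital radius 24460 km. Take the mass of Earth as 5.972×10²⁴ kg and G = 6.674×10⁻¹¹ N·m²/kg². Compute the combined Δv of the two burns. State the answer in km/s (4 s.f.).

Δv_total ≈ 3.198 km/s

μ = GM = 6.674×10⁻¹¹ × 5.972×10²⁴ = 3.986×10¹⁴ m³/s².
r₁ = 7022 km = 7.022×10⁶ m.
r₂ = 24460 km = 2.446×10⁷ m.
Transfer ellipse a_t = (r₁ + r₂)/2 = 1.574×10⁷ m.
At r₁: circular v_c1 = √(μ/r₁) = 7534 m/s; transfer-perigee v_p = √[μ(2/r₁ − 1/a_t)] = 9391 m/s.
Δv₁ = v_p − v_c1 = 1858 m/s.
At r₂: circular v_c2 = √(μ/r₂) = 4037 m/s; transfer-apogee v_a = √[μ(2/r₂ − 1/a_t)] = 2696 m/s.
Δv₂ = v_c2 − v_a = 1341 m/s.
Total Δv = Δv₁ + Δv₂ = 3198 m/s = 3.198 km/s.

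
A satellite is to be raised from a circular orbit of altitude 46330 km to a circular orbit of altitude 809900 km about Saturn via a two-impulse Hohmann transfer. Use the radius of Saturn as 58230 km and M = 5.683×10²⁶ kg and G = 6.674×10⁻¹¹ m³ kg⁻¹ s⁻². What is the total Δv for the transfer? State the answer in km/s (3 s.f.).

Δv_total ≈ 9.95 km/s

μ = GM = 6.674×10⁻¹¹ × 5.683×10²⁶ = 3.793×10¹⁶ m³/s².
r₁ = 58230 + 46330 = 104560 km = 1.0456×10⁸ m.
r₂ = 58230 + 809900 = 868130 km = 8.6813×10⁸ m.
Transfer ellipse a_t = (r₁ + r₂)/2 = 4.863×10⁸ m.
At r₁: circular v_c1 = √(μ/r₁) = 19050 m/s; transfer-perikrone v_p = √[μ(2/r₁ − 1/a_t)] = 25450 m/s.
Δv₁ = v_p − v_c1 = 6400 m/s.
At r₂: circular v_c2 = √(μ/r₂) = 6610 m/s; transfer-apokrone v_a = √[μ(2/r₂ − 1/a_t)] = 3065 m/s.
Δv₂ = v_c2 − v_a = 3545 m/s.
Total Δv = Δv₁ + Δv₂ = 9945 m/s = 9.945 km/s.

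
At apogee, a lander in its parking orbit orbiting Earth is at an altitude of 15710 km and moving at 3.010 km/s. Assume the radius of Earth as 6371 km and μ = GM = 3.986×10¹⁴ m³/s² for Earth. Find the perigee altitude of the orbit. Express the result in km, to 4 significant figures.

r_a = 6371 + 15710 = 22081 km = 2.208×10⁷ m.
Specific energy ε = v²/2 − μ/r = -1.352×10⁷ J/kg, so a = −μ/(2ε) = 1.474×10⁷ m.
The apsides satisfy r_p + r_a = 2a, so the perigee radius is 2a − r_a = 7.398×10⁶ m = 7397.6 km.
Perigee altitude = 7397.6 − 6371 = 1026.6 km.

perigee altitude ≈ 1027 km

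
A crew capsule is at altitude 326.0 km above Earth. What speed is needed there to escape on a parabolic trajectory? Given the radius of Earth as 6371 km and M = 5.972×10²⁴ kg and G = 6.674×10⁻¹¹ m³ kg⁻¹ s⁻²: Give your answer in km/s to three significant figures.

μ = GM = 6.674×10⁻¹¹ × 5.972×10²⁴ = 3.986×10¹⁴ m³/s².
r = 6371 + 326.0 = 6697.0 km = 6.6970×10⁶ m.
Escape speed v_esc = √(2μ/r) = √(2 × 3.986×10¹⁴ / 6.697×10⁶) = √(1.190×10⁸) = 10910 m/s.
= 10.91 km/s.

v_esc ≈ 10.9 km/s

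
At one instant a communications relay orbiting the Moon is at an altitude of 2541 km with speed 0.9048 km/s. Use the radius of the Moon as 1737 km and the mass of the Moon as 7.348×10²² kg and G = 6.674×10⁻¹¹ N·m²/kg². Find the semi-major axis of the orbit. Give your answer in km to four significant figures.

μ = GM = 6.674×10⁻¹¹ × 7.348×10²² = 4.904×10¹² m³/s².
r = 1737 + 2541 = 4278.0 km = 4.278×10⁶ m.
Vis-viva rearranged: 1/a = 2/r − v²/μ = 4.675×10⁻⁷ − 1.669×10⁻⁷ = 3.006×10⁻⁷ m⁻¹.
a = 3.327×10⁶ m = 3327.0 km.

a ≈ 3327 km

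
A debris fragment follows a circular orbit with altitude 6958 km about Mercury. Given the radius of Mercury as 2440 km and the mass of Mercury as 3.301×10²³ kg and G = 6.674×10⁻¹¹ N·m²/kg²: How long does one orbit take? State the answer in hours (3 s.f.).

μ = GM = 6.674×10⁻¹¹ × 3.301×10²³ = 2.203×10¹³ m³/s².
r = 2440 + 6958 = 9398.0 km = 9.3980×10⁶ m.
Kepler's third law: T = 2π√(r³/μ) = 2π√((9.398×10⁶)³ / 2.203×10¹³).
r³/μ = 3.768×10⁷ s², so T = 2π × 6.138×10³ = 3.857×10⁴ s.
Converting: 3.857×10⁴ s ÷ 3600 = 10.71 hours.

T ≈ 10.7 hours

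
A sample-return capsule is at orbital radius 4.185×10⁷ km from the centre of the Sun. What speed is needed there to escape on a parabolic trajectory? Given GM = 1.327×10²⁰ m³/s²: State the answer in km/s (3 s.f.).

v_esc ≈ 79.6 km/s

r = 4.185×10⁷ km = 4.185×10¹⁰ m.
Escape speed v_esc = √(2μ/r) = √(2 × 1.327×10²⁰ / 4.185×10¹⁰) = √(6.342×10⁹) = 79630 m/s.
= 79.63 km/s.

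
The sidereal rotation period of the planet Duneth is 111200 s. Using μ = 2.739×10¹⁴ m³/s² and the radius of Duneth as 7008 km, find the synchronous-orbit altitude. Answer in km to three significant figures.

h_sync ≈ 37100 km

A synchronous orbit has period T, so by Kepler's third law a = (μT²/4π²)^(1/3).
μT²/4π² = 2.739×10¹⁴ × (1.112×10⁵)² / 39.48 = 8.579×10²² m³.
a = 4.410×10⁷ m = 44104 km.
Altitude h = a − R = 44104 − 7008 = 37096 km.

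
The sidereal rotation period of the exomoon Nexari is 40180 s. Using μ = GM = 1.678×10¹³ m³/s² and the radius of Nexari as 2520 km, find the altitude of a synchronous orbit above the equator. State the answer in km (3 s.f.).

A synchronous orbit has period T, so by Kepler's third law a = (μT²/4π²)^(1/3).
μT²/4π² = 1.678×10¹³ × (4.018×10⁴)² / 39.48 = 6.862×10²⁰ m³.
a = 8.820×10⁶ m = 8820.3 km.
Altitude h = a − R = 8820.3 − 2520 = 6300.3 km.

h_sync ≈ 6300 km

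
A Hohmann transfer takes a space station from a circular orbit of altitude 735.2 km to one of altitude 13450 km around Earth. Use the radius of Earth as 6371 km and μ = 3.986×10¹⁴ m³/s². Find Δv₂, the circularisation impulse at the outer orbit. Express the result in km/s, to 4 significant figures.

r₁ = 6371 + 735.2 = 7106.2 km = 7.1062×10⁶ m.
r₂ = 6371 + 13450 = 19821 km = 1.9821×10⁷ m.
Transfer ellipse a_t = (r₁ + r₂)/2 = 1.346×10⁷ m.
At r₁: circular v_c1 = √(μ/r₁) = 7489 m/s; transfer-perigee v_p = √[μ(2/r₁ − 1/a_t)] = 9087 m/s.
At r₂: circular v_c2 = √(μ/r₂) = 4484 m/s; transfer-apogee v_a = √[μ(2/r₂ − 1/a_t)] = 3258 m/s.
Δv₂ = v_c2 − v_a = 1226 m/s.
= 1.226 km/s.

Δv ≈ 1.226 km/s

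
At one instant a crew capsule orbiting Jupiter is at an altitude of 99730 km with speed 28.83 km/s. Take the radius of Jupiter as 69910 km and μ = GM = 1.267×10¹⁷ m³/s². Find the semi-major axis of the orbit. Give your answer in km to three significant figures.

r = 69910 + 99730 = 1.6964×10⁵ km = 1.696×10⁸ m.
Specific orbital energy ε = v²/2 − μ/r = (28830)²/2 − 1.267×10¹⁷/1.696×10⁸ = -3.313×10⁸ J/kg.
Since ε = −μ/(2a), a = −μ/(2ε) = 1.912×10⁸ m = 1.9122×10⁵ km.

a ≈ 1.91×10⁵ km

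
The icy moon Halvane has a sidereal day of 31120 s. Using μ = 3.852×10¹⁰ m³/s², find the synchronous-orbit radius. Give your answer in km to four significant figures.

A synchronous orbit has period T, so by Kepler's third law a = (μT²/4π²)^(1/3).
μT²/4π² = 3.852×10¹⁰ × (3.112×10⁴)² / 39.48 = 9.449×10¹⁷ m³.
a = 9.813×10⁵ m = 981.30 km.

r_sync ≈ 981.3 km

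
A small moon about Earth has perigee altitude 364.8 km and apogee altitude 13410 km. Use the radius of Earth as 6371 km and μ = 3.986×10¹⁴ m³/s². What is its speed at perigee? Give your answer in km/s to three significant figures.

v ≈ 9.40 km/s

r_p = 6371 + 364.8 = 6735.8 km = 6.7358×10⁶ m.
r_a = 6371 + 13410 = 19781 km = 1.9781×10⁷ m.
Semi-major axis a = (r_p + r_a)/2 = 13258 km = 1.326×10⁷ m.
Vis-viva: v² = μ(2/r − 1/a) = 3.986×10¹⁴ × (2.969×10⁻⁷ − 7.542×10⁻⁸) = 8.829×10⁷ m²/s².
v = 9396 m/s = 9.396 km/s.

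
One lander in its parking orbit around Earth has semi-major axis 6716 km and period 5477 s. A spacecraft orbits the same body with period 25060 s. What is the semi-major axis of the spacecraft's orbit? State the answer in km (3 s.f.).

Kepler's third law: a³ ∝ T², so a₂ = a₁ (T₂/T₁)^(2/3).
T₂/T₁ = 4.575, (T₂/T₁)^(2/3) = 2.756.
a₂ = 6716 × 2.756 = 18510 km.

a₂ ≈ 18500 km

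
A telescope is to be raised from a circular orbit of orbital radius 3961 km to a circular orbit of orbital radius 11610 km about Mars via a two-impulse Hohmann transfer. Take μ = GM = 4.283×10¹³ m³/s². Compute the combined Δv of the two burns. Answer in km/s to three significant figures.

Δv_total ≈ 1.28 km/s

r₁ = 3961 km = 3.961×10⁶ m.
r₂ = 11610 km = 1.161×10⁷ m.
Transfer ellipse a_t = (r₁ + r₂)/2 = 7.786×10⁶ m.
At r₁: circular v_c1 = √(μ/r₁) = 3288 m/s; transfer-periapsis v_p = √[μ(2/r₁ − 1/a_t)] = 4016 m/s.
Δv₁ = v_p − v_c1 = 727.2 m/s.
At r₂: circular v_c2 = √(μ/r₂) = 1921 m/s; transfer-apoapsis v_a = √[μ(2/r₂ − 1/a_t)] = 1370 m/s.
Δv₂ = v_c2 − v_a = 550.7 m/s.
Total Δv = Δv₁ + Δv₂ = 1278 m/s = 1.278 km/s.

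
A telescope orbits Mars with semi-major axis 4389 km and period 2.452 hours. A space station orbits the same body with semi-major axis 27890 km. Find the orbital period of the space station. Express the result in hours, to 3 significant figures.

Kepler's third law: T² ∝ a³, so T₂ = T₁ (a₂/a₁)^(3/2).
a₂/a₁ = 6.355, (a₂/a₁)^(3/2) = 16.02.
T₂ = 2.452 × 16.02 = 39.28 hours.

T₂ ≈ 39.3 hours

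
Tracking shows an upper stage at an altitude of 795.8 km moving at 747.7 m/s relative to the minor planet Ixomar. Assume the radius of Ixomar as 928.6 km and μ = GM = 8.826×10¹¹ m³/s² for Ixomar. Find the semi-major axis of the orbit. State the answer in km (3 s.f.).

r = 928.6 + 795.8 = 1724.4 km = 1.724×10⁶ m.
Specific orbital energy ε = v²/2 − μ/r = (747.7)²/2 − 8.826×10¹¹/1.724×10⁶ = -2.323×10⁵ J/kg.
Since ε = −μ/(2a), a = −μ/(2ε) = 1.900×10⁶ m = 1899.7 km.

a ≈ 1900 km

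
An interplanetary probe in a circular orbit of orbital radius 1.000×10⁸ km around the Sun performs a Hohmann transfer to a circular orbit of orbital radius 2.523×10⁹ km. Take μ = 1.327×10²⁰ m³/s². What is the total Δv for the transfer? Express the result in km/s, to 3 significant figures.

r₁ = 1.000×10⁸ km = 1.000×10¹¹ m.
r₂ = 2.523×10⁹ km = 2.523×10¹² m.
Transfer ellipse a_t = (r₁ + r₂)/2 = 1.312×10¹² m.
At r₁: circular v_c1 = √(μ/r₁) = 36430 m/s; transfer-perihelion v_p = √[μ(2/r₁ − 1/a_t)] = 50530 m/s.
Δv₁ = v_p − v_c1 = 14100 m/s.
At r₂: circular v_c2 = √(μ/r₂) = 7252 m/s; transfer-aphelion v_a = √[μ(2/r₂ − 1/a_t)] = 2003 m/s.
Δv₂ = v_c2 − v_a = 5250 m/s.
Total Δv = Δv₁ + Δv₂ = 19350 m/s = 19.35 km/s.

Δv_total ≈ 19.3 km/s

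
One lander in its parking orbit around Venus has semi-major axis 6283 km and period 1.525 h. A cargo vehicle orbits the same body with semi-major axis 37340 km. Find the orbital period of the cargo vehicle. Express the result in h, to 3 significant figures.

T₂ ≈ 22.1 h

Kepler's third law: T² ∝ a³, so T₂ = T₁ (a₂/a₁)^(3/2).
a₂/a₁ = 5.943, (a₂/a₁)^(3/2) = 14.49.
T₂ = 1.525 × 14.49 = 22.09 h.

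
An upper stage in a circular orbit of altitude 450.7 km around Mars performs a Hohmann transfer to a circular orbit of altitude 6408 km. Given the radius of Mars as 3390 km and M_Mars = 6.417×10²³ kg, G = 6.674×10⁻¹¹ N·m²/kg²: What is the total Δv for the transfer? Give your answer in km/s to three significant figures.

μ = GM = 6.674×10⁻¹¹ × 6.417×10²³ = 4.283×10¹³ m³/s².
r₁ = 3390 + 450.7 = 3840.7 km = 3.8407×10⁶ m.
r₂ = 3390 + 6408 = 9798.0 km = 9.7980×10⁶ m.
Transfer ellipse a_t = (r₁ + r₂)/2 = 6.819×10⁶ m.
At r₁: circular v_c1 = √(μ/r₁) = 3339 m/s; transfer-periapsis v_p = √[μ(2/r₁ − 1/a_t)] = 4003 m/s.
Δv₁ = v_p − v_c1 = 663.4 m/s.
At r₂: circular v_c2 = √(μ/r₂) = 2091 m/s; transfer-apoapsis v_a = √[μ(2/r₂ − 1/a_t)] = 1569 m/s.
Δv₂ = v_c2 − v_a = 521.7 m/s.
Total Δv = Δv₁ + Δv₂ = 1185 m/s = 1.185 km/s.

Δv_total ≈ 1.19 km/s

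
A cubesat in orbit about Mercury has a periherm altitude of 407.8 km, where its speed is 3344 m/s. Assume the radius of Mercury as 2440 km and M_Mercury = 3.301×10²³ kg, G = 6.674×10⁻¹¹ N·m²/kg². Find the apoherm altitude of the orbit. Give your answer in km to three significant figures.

μ = GM = 6.674×10⁻¹¹ × 3.301×10²³ = 2.203×10¹³ m³/s².
r_p = 2440 + 407.8 = 2847.8 km = 2.848×10⁶ m.
Specific energy ε = v²/2 − μ/r = -2.145×10⁶ J/kg, so a = −μ/(2ε) = 5.136×10⁶ m.
The apsides satisfy r_p + r_a = 2a, so the apoherm radius is 2a − r_p = 7.423×10⁶ m = 7423.3 km.
Apoherm altitude = 7423.3 − 2440 = 4983.3 km.

apoherm altitude ≈ 4980 km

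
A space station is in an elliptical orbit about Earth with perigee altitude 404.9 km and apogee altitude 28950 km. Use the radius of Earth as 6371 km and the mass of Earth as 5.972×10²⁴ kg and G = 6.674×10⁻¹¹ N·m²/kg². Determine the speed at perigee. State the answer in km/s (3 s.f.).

v ≈ 9.94 km/s

μ = GM = 6.674×10⁻¹¹ × 5.972×10²⁴ = 3.986×10¹⁴ m³/s².
r_p = 6371 + 404.9 = 6775.9 km = 6.7759×10⁶ m.
r_a = 6371 + 28950 = 35321 km = 3.5321×10⁷ m.
Semi-major axis a = (r_p + r_a)/2 = 21048 km = 2.105×10⁷ m.
Vis-viva: v² = μ(2/r − 1/a) = 3.986×10¹⁴ × (2.952×10⁻⁷ − 4.751×10⁻⁸) = 9.871×10⁷ m²/s².
v = 9935 m/s = 9.935 km/s.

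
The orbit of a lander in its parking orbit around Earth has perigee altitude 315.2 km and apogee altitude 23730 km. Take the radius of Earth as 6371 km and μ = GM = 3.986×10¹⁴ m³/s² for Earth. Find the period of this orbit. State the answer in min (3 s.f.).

r_p = 6371 + 315.2 = 6686.2 km = 6.6862×10⁶ m.
r_a = 6371 + 23730 = 30101 km = 3.0101×10⁷ m.
Semi-major axis a = (r_p + r_a)/2 = (6686.2 + 30101)/2 = 18394 km = 1.839×10⁷ m.
By Kepler's third law T = 2π√(a³/μ) = 2π × 3.951×10³ = 2.483×10⁴ s.
= 413.8 min.

T ≈ 414 min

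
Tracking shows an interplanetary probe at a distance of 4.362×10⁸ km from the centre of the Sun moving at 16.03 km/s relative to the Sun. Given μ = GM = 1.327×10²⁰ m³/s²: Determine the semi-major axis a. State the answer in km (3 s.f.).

a ≈ 3.78×10⁸ km

r = 4.362×10¹¹ m.
Specific orbital energy ε = v²/2 − μ/r = (16030)²/2 − 1.327×10²⁰/4.362×10¹¹ = -1.757×10⁸ J/kg.
Since ε = −μ/(2a), a = −μ/(2ε) = 3.776×10¹¹ m = 3.7755×10⁸ km.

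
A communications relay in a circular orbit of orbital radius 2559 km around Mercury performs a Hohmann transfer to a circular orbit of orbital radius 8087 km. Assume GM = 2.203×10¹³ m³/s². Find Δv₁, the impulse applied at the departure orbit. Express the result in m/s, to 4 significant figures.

r₁ = 2559 km = 2.559×10⁶ m.
r₂ = 8087 km = 8.087×10⁶ m.
Transfer ellipse a_t = (r₁ + r₂)/2 = 5.323×10⁶ m.
At r₁: circular v_c1 = √(μ/r₁) = 2934 m/s; transfer-periherm v_p = √[μ(2/r₁ − 1/a_t)] = 3616 m/s.
Δv₁ = v_p − v_c1 = 682.4 m/s.

Δv ≈ 682.4 m/s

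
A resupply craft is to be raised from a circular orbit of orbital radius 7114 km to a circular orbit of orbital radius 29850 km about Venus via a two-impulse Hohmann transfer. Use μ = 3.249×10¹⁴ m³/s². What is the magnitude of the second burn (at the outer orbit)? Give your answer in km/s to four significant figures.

Δv ≈ 1.252 km/s

r₁ = 7114 km = 7.114×10⁶ m.
r₂ = 29850 km = 2.985×10⁷ m.
Transfer ellipse a_t = (r₁ + r₂)/2 = 1.848×10⁷ m.
At r₁: circular v_c1 = √(μ/r₁) = 6758 m/s; transfer-periapsis v_p = √[μ(2/r₁ − 1/a_t)] = 8588 m/s.
At r₂: circular v_c2 = √(μ/r₂) = 3299 m/s; transfer-apoapsis v_a = √[μ(2/r₂ − 1/a_t)] = 2047 m/s.
Δv₂ = v_c2 − v_a = 1252 m/s.
= 1.252 km/s.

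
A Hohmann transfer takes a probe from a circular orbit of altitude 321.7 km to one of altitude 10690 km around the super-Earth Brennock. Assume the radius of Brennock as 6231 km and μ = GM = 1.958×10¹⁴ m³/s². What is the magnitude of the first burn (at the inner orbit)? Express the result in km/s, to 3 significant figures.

Δv ≈ 1.10 km/s

r₁ = 6231 + 321.7 = 6552.7 km = 6.5527×10⁶ m.
r₂ = 6231 + 10690 = 16921 km = 1.6921×10⁷ m.
Transfer ellipse a_t = (r₁ + r₂)/2 = 1.174×10⁷ m.
At r₁: circular v_c1 = √(μ/r₁) = 5466 m/s; transfer-periapsis v_p = √[μ(2/r₁ − 1/a_t)] = 6563 m/s.
Δv₁ = v_p − v_c1 = 1097 m/s.
= 1.097 km/s.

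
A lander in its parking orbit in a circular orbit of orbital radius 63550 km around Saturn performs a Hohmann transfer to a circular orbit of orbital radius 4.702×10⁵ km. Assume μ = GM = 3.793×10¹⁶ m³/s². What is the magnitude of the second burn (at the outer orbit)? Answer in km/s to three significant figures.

r₁ = 63550 km = 6.355×10⁷ m.
r₂ = 4.702×10⁵ km = 4.702×10⁸ m.
Transfer ellipse a_t = (r₁ + r₂)/2 = 2.669×10⁸ m.
At r₁: circular v_c1 = √(μ/r₁) = 24430 m/s; transfer-perikrone v_p = √[μ(2/r₁ − 1/a_t)] = 32430 m/s.
At r₂: circular v_c2 = √(μ/r₂) = 8982 m/s; transfer-apokrone v_a = √[μ(2/r₂ − 1/a_t)] = 4383 m/s.
Δv₂ = v_c2 − v_a = 4599 m/s.
= 4.599 km/s.

Δv ≈ 4.60 km/s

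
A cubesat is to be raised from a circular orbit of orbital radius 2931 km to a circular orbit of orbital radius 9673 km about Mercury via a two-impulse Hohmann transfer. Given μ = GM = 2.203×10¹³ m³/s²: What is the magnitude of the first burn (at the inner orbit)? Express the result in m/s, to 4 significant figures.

Δv ≈ 655.0 m/s

r₁ = 2931 km = 2.931×10⁶ m.
r₂ = 9673 km = 9.673×10⁶ m.
Transfer ellipse a_t = (r₁ + r₂)/2 = 6.302×10⁶ m.
At r₁: circular v_c1 = √(μ/r₁) = 2742 m/s; transfer-periherm v_p = √[μ(2/r₁ − 1/a_t)] = 3397 m/s.
Δv₁ = v_p − v_c1 = 655.0 m/s.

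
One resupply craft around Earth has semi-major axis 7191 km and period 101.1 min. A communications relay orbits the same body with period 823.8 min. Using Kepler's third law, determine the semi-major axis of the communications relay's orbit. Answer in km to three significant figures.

Kepler's third law: a³ ∝ T², so a₂ = a₁ (T₂/T₁)^(2/3).
T₂/T₁ = 8.148, (T₂/T₁)^(2/3) = 4.049.
a₂ = 7191 × 4.049 = 29120 km.

a₂ ≈ 29100 km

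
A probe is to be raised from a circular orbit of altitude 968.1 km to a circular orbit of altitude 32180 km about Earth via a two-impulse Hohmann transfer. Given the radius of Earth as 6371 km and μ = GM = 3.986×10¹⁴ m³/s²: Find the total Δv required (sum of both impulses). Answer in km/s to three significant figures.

Δv_total ≈ 3.58 km/s

r₁ = 6371 + 968.1 = 7339.1 km = 7.3391×10⁶ m.
r₂ = 6371 + 32180 = 38551 km = 3.8551×10⁷ m.
Transfer ellipse a_t = (r₁ + r₂)/2 = 2.295×10⁷ m.
At r₁: circular v_c1 = √(μ/r₁) = 7370 m/s; transfer-perigee v_p = √[μ(2/r₁ − 1/a_t)] = 9553 m/s.
Δv₁ = v_p − v_c1 = 2183 m/s.
At r₂: circular v_c2 = √(μ/r₂) = 3216 m/s; transfer-apogee v_a = √[μ(2/r₂ − 1/a_t)] = 1819 m/s.
Δv₂ = v_c2 − v_a = 1397 m/s.
Total Δv = Δv₁ + Δv₂ = 3580 m/s = 3.580 km/s.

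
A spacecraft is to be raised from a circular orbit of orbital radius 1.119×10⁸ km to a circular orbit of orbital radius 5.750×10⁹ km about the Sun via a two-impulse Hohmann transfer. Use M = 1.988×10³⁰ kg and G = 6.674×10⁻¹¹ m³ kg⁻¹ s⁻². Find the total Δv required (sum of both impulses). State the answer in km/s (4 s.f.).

μ = GM = 6.674×10⁻¹¹ × 1.988×10³⁰ = 1.327×10²⁰ m³/s².
r₁ = 1.119×10⁸ km = 1.119×10¹¹ m.
r₂ = 5.750×10⁹ km = 5.750×10¹² m.
Transfer ellipse a_t = (r₁ + r₂)/2 = 2.931×10¹² m.
At r₁: circular v_c1 = √(μ/r₁) = 34430 m/s; transfer-perihelion v_p = √[μ(2/r₁ − 1/a_t)] = 48230 m/s.
Δv₁ = v_p − v_c1 = 13800 m/s.
At r₂: circular v_c2 = √(μ/r₂) = 4804 m/s; transfer-aphelion v_a = √[μ(2/r₂ − 1/a_t)] = 938.6 m/s.
Δv₂ = v_c2 − v_a = 3865 m/s.
Total Δv = Δv₁ + Δv₂ = 17660 m/s = 17.66 km/s.

Δv_total ≈ 17.66 km/s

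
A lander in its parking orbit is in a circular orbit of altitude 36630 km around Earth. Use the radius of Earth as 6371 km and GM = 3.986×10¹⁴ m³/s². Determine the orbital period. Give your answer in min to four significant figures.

r = 6371 + 36630 = 43001 km = 4.3001×10⁷ m.
Kepler's third law: T = 2π√(r³/μ) = 2π√((4.300×10⁷)³ / 3.986×10¹⁴).
r³/μ = 1.995×10⁸ s², so T = 2π × 1.412×10⁴ = 8.874×10⁴ s.
Converting: 8.874×10⁴ s ÷ 60.00 = 1479 min.

T ≈ 1479 min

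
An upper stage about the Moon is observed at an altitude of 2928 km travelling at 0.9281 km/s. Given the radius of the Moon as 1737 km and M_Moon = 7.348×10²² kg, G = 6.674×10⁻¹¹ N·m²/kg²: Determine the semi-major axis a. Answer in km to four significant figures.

μ = GM = 6.674×10⁻¹¹ × 7.348×10²² = 4.904×10¹² m³/s².
r = 1737 + 2928 = 4665.0 km = 4.665×10⁶ m.
Specific orbital energy ε = v²/2 − μ/r = (928.1)²/2 − 4.904×10¹²/4.665×10⁶ = -6.206×10⁵ J/kg.
Since ε = −μ/(2a), a = −μ/(2ε) = 3.951×10⁶ m = 3951.3 km.

a ≈ 3951 km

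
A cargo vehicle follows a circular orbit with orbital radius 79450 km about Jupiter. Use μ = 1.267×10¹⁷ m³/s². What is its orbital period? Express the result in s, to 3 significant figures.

r = 79450 km = 7.945×10⁷ m.
Kepler's third law: T = 2π√(r³/μ) = 2π√((7.945×10⁷)³ / 1.267×10¹⁷).
r³/μ = 3.958×10⁶ s², so T = 2π × 1.990×10³ = 1.250×10⁴ s.

T ≈ 12500 s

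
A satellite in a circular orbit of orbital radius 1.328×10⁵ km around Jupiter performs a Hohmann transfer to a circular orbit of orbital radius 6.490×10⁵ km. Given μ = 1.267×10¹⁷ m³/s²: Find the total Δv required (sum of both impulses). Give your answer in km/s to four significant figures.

r₁ = 1.328×10⁵ km = 1.328×10⁸ m.
r₂ = 6.490×10⁵ km = 6.490×10⁸ m.
Transfer ellipse a_t = (r₁ + r₂)/2 = 3.909×10⁸ m.
At r₁: circular v_c1 = √(μ/r₁) = 30890 m/s; transfer-perijove v_p = √[μ(2/r₁ − 1/a_t)] = 39800 m/s.
Δv₁ = v_p − v_c1 = 8912 m/s.
At r₂: circular v_c2 = √(μ/r₂) = 13970 m/s; transfer-apojove v_a = √[μ(2/r₂ − 1/a_t)] = 8144 m/s.
Δv₂ = v_c2 − v_a = 5828 m/s.
Total Δv = Δv₁ + Δv₂ = 14740 m/s = 14.74 km/s.

Δv_total ≈ 14.74 km/s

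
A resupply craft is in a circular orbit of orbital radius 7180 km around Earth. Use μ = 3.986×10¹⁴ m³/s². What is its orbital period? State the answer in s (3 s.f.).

r = 7180 km = 7.180×10⁶ m.
Kepler's third law: T = 2π√(r³/μ) = 2π√((7.180×10⁶)³ / 3.986×10¹⁴).
r³/μ = 9.286×10⁵ s², so T = 2π × 9.636×10² = 6.055×10³ s.

T ≈ 6050 s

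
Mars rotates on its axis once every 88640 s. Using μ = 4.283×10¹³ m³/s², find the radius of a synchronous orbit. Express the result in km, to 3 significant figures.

r_sync ≈ 20400 km

A synchronous orbit has period T, so by Kepler's third law a = (μT²/4π²)^(1/3).
μT²/4π² = 4.283×10¹³ × (8.864×10⁴)² / 39.48 = 8.524×10²¹ m³.
a = 2.043×10⁷ m = 20428 km.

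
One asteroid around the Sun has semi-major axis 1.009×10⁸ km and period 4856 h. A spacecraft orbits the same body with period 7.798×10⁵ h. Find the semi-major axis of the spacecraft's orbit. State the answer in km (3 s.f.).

Kepler's third law: a³ ∝ T², so a₂ = a₁ (T₂/T₁)^(2/3).
T₂/T₁ = 160.6, (T₂/T₁)^(2/3) = 29.54.
a₂ = 1.009×10⁸ × 29.54 = 2.981×10⁹ km.

a₂ ≈ 2.98×10⁹ km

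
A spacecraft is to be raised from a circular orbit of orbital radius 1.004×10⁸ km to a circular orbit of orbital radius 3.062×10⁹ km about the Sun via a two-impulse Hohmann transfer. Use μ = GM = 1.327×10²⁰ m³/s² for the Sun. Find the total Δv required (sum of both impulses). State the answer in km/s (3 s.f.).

Δv_total ≈ 19.2 km/s

r₁ = 1.004×10⁸ km = 1.004×10¹¹ m.
r₂ = 3.062×10⁹ km = 3.062×10¹² m.
Transfer ellipse a_t = (r₁ + r₂)/2 = 1.581×10¹² m.
At r₁: circular v_c1 = √(μ/r₁) = 36360 m/s; transfer-perihelion v_p = √[μ(2/r₁ − 1/a_t)] = 50590 m/s.
Δv₁ = v_p − v_c1 = 14240 m/s.
At r₂: circular v_c2 = √(μ/r₂) = 6583 m/s; transfer-aphelion v_a = √[μ(2/r₂ − 1/a_t)] = 1659 m/s.
Δv₂ = v_c2 − v_a = 4924 m/s.
Total Δv = Δv₁ + Δv₂ = 19160 m/s = 19.16 km/s.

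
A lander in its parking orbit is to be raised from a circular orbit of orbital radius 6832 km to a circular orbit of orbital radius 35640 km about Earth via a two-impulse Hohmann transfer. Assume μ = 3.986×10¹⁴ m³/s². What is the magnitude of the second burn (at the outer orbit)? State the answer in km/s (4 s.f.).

Δv ≈ 1.447 km/s

r₁ = 6832 km = 6.832×10⁶ m.
r₂ = 35640 km = 3.564×10⁷ m.
Transfer ellipse a_t = (r₁ + r₂)/2 = 2.124×10⁷ m.
At r₁: circular v_c1 = √(μ/r₁) = 7638 m/s; transfer-perigee v_p = √[μ(2/r₁ − 1/a_t)] = 9895 m/s.
At r₂: circular v_c2 = √(μ/r₂) = 3344 m/s; transfer-apogee v_a = √[μ(2/r₂ − 1/a_t)] = 1897 m/s.
Δv₂ = v_c2 − v_a = 1447 m/s.
= 1.447 km/s.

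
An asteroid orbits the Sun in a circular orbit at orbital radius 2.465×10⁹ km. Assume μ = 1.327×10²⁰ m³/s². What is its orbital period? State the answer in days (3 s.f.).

T ≈ 24400 days

r = 2.465×10⁹ km = 2.465×10¹² m.
Kepler's third law: T = 2π√(r³/μ) = 2π√((2.465×10¹²)³ / 1.327×10²⁰).
r³/μ = 1.129×10¹⁷ s², so T = 2π × 3.360×10⁸ = 2.111×10⁹ s.
Converting: 2.111×10⁹ s ÷ 86400 = 24430 days.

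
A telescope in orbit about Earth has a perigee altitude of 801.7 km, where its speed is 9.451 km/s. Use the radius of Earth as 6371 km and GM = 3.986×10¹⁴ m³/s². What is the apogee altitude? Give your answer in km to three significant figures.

apogee altitude ≈ 23000 km

r_p = 6371 + 801.7 = 7172.7 km = 7.173×10⁶ m.
Specific energy ε = v²/2 − μ/r = -1.091×10⁷ J/kg, so a = −μ/(2ε) = 1.827×10⁷ m.
The apsides satisfy r_p + r_a = 2a, so the apogee radius is 2a − r_p = 2.936×10⁷ m = 29359 km.
Apogee altitude = 29359 − 6371 = 22988 km.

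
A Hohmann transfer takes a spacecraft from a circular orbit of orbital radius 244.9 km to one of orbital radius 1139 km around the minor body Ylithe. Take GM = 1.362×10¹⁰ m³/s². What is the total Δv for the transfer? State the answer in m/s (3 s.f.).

Δv_total ≈ 111 m/s

r₁ = 244.9 km = 2.449×10⁵ m.
r₂ = 1139 km = 1.139×10⁶ m.
Transfer ellipse a_t = (r₁ + r₂)/2 = 6.920×10⁵ m.
At r₁: circular v_c1 = √(μ/r₁) = 235.8 m/s; transfer-periapsis v_p = √[μ(2/r₁ − 1/a_t)] = 302.6 m/s.
Δv₁ = v_p − v_c1 = 66.74 m/s.
At r₂: circular v_c2 = √(μ/r₂) = 109.4 m/s; transfer-apoapsis v_a = √[μ(2/r₂ − 1/a_t)] = 65.06 m/s.
Δv₂ = v_c2 − v_a = 44.30 m/s.
Total Δv = Δv₁ + Δv₂ = 111.0 m/s.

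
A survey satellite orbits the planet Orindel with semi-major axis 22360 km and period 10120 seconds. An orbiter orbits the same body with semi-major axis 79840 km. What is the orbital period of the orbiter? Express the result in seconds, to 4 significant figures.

Kepler's third law: T² ∝ a³, so T₂ = T₁ (a₂/a₁)^(3/2).
a₂/a₁ = 3.571, (a₂/a₁)^(3/2) = 6.747.
T₂ = 10120 × 6.747 = 68280 seconds.

T₂ ≈ 68280 seconds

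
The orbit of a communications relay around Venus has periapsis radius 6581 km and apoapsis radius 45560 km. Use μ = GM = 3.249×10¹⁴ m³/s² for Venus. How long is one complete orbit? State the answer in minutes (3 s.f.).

Semi-major axis a = (r_p + r_a)/2 = (6581.0 + 45560)/2 = 26070 km = 2.607×10⁷ m.
By Kepler's third law T = 2π√(a³/μ) = 2π × 7.385×10³ = 4.640×10⁴ s.
= 773.4 minutes.

T ≈ 773 minutes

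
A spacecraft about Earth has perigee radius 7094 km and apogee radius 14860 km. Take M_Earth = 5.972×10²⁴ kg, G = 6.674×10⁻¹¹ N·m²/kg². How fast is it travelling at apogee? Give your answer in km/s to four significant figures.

v ≈ 4.163 km/s

μ = GM = 6.674×10⁻¹¹ × 5.972×10²⁴ = 3.986×10¹⁴ m³/s².
Semi-major axis a = (r_p + r_a)/2 = 10977 km = 1.098×10⁷ m.
Vis-viva: v² = μ(2/r − 1/a) = 3.986×10¹⁴ × (1.346×10⁻⁷ − 9.110×10⁻⁸) = 1.733×10⁷ m²/s².
v = 4163 m/s = 4.163 km/s.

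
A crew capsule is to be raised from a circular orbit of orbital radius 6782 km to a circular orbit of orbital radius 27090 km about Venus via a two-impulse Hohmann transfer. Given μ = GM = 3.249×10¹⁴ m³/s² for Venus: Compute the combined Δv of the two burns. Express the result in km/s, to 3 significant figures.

Δv_total ≈ 3.10 km/s

r₁ = 6782 km = 6.782×10⁶ m.
r₂ = 27090 km = 2.709×10⁷ m.
Transfer ellipse a_t = (r₁ + r₂)/2 = 1.694×10⁷ m.
At r₁: circular v_c1 = √(μ/r₁) = 6921 m/s; transfer-periapsis v_p = √[μ(2/r₁ − 1/a_t)] = 8754 m/s.
Δv₁ = v_p − v_c1 = 1832 m/s.
At r₂: circular v_c2 = √(μ/r₂) = 3463 m/s; transfer-apoapsis v_a = √[μ(2/r₂ − 1/a_t)] = 2192 m/s.
Δv₂ = v_c2 − v_a = 1272 m/s.
Total Δv = Δv₁ + Δv₂ = 3104 m/s = 3.104 km/s.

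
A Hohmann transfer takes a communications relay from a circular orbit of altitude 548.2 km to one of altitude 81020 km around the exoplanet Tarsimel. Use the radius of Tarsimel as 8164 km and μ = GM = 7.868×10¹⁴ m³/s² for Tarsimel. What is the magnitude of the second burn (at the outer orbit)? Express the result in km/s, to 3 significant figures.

Δv ≈ 1.72 km/s

r₁ = 8164 + 548.2 = 8712.2 km = 8.7122×10⁶ m.
r₂ = 8164 + 81020 = 89184 km = 8.9184×10⁷ m.
Transfer ellipse a_t = (r₁ + r₂)/2 = 4.895×10⁷ m.
At r₁: circular v_c1 = √(μ/r₁) = 9503 m/s; transfer-periapsis v_p = √[μ(2/r₁ − 1/a_t)] = 12830 m/s.
At r₂: circular v_c2 = √(μ/r₂) = 2970 m/s; transfer-apoapsis v_a = √[μ(2/r₂ − 1/a_t)] = 1253 m/s.
Δv₂ = v_c2 − v_a = 1717 m/s.
= 1.717 km/s.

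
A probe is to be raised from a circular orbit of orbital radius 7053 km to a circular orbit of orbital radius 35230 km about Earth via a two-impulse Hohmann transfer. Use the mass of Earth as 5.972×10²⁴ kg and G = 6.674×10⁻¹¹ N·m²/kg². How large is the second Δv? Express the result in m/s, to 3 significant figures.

Δv ≈ 1420 m/s

μ = GM = 6.674×10⁻¹¹ × 5.972×10²⁴ = 3.986×10¹⁴ m³/s².
r₁ = 7053 km = 7.053×10⁶ m.
r₂ = 35230 km = 3.523×10⁷ m.
Transfer ellipse a_t = (r₁ + r₂)/2 = 2.114×10⁷ m.
At r₁: circular v_c1 = √(μ/r₁) = 7517 m/s; transfer-perigee v_p = √[μ(2/r₁ − 1/a_t)] = 9704 m/s.
At r₂: circular v_c2 = √(μ/r₂) = 3364 m/s; transfer-apogee v_a = √[μ(2/r₂ − 1/a_t)] = 1943 m/s.
Δv₂ = v_c2 − v_a = 1421 m/s.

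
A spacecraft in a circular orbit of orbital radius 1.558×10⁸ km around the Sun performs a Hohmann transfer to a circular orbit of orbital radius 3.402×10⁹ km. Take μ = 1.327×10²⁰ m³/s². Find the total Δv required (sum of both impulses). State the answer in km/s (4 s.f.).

Δv_total ≈ 15.57 km/s

r₁ = 1.558×10⁸ km = 1.558×10¹¹ m.
r₂ = 3.402×10⁹ km = 3.402×10¹² m.
Transfer ellipse a_t = (r₁ + r₂)/2 = 1.779×10¹² m.
At r₁: circular v_c1 = √(μ/r₁) = 29180 m/s; transfer-perihelion v_p = √[μ(2/r₁ − 1/a_t)] = 40360 m/s.
Δv₁ = v_p − v_c1 = 11170 m/s.
At r₂: circular v_c2 = √(μ/r₂) = 6246 m/s; transfer-aphelion v_a = √[μ(2/r₂ − 1/a_t)] = 1848 m/s.
Δv₂ = v_c2 − v_a = 4397 m/s.
Total Δv = Δv₁ + Δv₂ = 15570 m/s = 15.57 km/s.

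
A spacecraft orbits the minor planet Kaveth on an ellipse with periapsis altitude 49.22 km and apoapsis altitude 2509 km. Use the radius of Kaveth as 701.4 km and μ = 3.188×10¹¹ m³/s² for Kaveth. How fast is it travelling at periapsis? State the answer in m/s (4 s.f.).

v ≈ 829.7 m/s

r_p = 701.4 + 49.22 = 750.62 km = 7.5062×10⁵ m.
r_a = 701.4 + 2509 = 3210.4 km = 3.2104×10⁶ m.
Semi-major axis a = (r_p + r_a)/2 = 1980.5 km = 1.981×10⁶ m.
Vis-viva: v² = μ(2/r − 1/a) = 3.188×10¹¹ × (2.664×10⁻⁶ − 5.049×10⁻⁷) = 6.885×10⁵ m²/s².
v = 829.7 m/s.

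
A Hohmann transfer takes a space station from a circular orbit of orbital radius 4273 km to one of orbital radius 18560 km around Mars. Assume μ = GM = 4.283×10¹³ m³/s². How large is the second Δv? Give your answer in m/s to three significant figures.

r₁ = 4273 km = 4.273×10⁶ m.
r₂ = 18560 km = 1.856×10⁷ m.
Transfer ellipse a_t = (r₁ + r₂)/2 = 1.142×10⁷ m.
At r₁: circular v_c1 = √(μ/r₁) = 3166 m/s; transfer-periapsis v_p = √[μ(2/r₁ − 1/a_t)] = 4037 m/s.
At r₂: circular v_c2 = √(μ/r₂) = 1519 m/s; transfer-apoapsis v_a = √[μ(2/r₂ − 1/a_t)] = 929.4 m/s.
Δv₂ = v_c2 − v_a = 589.7 m/s.

Δv ≈ 590 m/s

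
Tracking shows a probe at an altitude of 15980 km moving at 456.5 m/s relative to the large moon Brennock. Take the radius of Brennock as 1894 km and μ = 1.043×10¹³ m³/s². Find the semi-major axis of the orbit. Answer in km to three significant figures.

r = 1894 + 15980 = 17874 km = 1.787×10⁷ m.
Specific orbital energy ε = v²/2 − μ/r = (456.5)²/2 − 1.043×10¹³/1.787×10⁷ = -4.793×10⁵ J/kg.
Since ε = −μ/(2a), a = −μ/(2ε) = 1.088×10⁷ m = 10880 km.

a ≈ 10900 km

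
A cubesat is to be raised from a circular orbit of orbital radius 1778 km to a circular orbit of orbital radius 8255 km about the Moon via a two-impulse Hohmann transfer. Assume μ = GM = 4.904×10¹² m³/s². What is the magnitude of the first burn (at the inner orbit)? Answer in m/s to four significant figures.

r₁ = 1778 km = 1.778×10⁶ m.
r₂ = 8255 km = 8.255×10⁶ m.
Transfer ellipse a_t = (r₁ + r₂)/2 = 5.016×10⁶ m.
At r₁: circular v_c1 = √(μ/r₁) = 1661 m/s; transfer-perilune v_p = √[μ(2/r₁ − 1/a_t)] = 2130 m/s.
Δv₁ = v_p − v_c1 = 469.7 m/s.

Δv ≈ 469.7 m/s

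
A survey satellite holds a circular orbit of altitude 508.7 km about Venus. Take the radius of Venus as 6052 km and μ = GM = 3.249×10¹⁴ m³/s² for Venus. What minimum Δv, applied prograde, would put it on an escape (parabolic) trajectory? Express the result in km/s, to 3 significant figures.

Δv ≈ 2.91 km/s

r = 6052 + 508.7 = 6560.7 km = 6.5607×10⁶ m.
Circular speed v_c = √(μ/r) = 7037 m/s.
Escape speed v_esc = √(2μ/r) = √2 × v_c = 9952 m/s.
Δv = v_esc − v_c = 2915 m/s = 2.915 km/s.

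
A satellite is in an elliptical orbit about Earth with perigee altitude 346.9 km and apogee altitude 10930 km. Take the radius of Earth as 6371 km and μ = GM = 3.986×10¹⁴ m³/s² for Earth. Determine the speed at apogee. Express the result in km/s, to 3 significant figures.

r_p = 6371 + 346.9 = 6717.9 km = 6.7179×10⁶ m.
r_a = 6371 + 10930 = 17301 km = 1.7301×10⁷ m.
Semi-major axis a = (r_p + r_a)/2 = 12009 km = 1.201×10⁷ m.
Vis-viva: v² = μ(2/r − 1/a) = 3.986×10¹⁴ × (1.156×10⁻⁷ − 8.327×10⁻⁸) = 1.289×10⁷ m²/s².
v = 3590 m/s = 3.590 km/s.

v ≈ 3.59 km/s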